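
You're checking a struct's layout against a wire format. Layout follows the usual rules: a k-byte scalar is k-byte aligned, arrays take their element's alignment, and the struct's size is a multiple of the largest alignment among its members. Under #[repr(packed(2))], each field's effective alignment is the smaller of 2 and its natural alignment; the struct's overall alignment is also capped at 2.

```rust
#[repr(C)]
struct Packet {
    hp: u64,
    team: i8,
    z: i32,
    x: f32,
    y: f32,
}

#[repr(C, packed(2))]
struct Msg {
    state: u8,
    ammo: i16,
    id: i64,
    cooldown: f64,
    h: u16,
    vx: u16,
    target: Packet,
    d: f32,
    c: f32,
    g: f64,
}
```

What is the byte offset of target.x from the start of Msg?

Packet: 0..8  hp  (8B, 8-aligned); 8..9  team  (1B, 1-aligned); 9..12  -- padding (3B); 12..16  z  (4B, 4-aligned); 16..20  x  (4B, 4-aligned); 20..24  y  (4B, 4-aligned); sizeof = 24, alignof = 8
0..1  state  (1B, 1-aligned)
1..2  -- padding (1B)
2..4  ammo  (2B, 2-aligned)
4..12  id  (8B, 2-aligned)
12..20  cooldown  (8B, 2-aligned)
20..22  h  (2B, 2-aligned)
22..24  vx  (2B, 2-aligned)
24..48  target  (24B, 2-aligned)
within Packet: x at 16
24 + 16 = 40

40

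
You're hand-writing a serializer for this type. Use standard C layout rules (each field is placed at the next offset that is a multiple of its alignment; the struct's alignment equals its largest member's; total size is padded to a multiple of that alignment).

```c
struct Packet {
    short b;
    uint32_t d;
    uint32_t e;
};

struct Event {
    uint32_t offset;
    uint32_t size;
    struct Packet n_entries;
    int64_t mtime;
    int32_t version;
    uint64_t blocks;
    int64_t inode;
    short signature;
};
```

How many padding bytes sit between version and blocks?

Packet: 0..2  b  (2B, 2-aligned); 2..4  -- padding (2B); 4..8  d  (4B, 4-aligned); 8..12  e  (4B, 4-aligned); sizeof = 12, alignof = 4
0..4  offset  (4B, 4-aligned)
4..8  size  (4B, 4-aligned)
8..20  n_entries  (12B, 4-aligned)
20..24  -- padding (4B)
24..32  mtime  (8B, 8-aligned)
32..36  version  (4B, 4-aligned)
36..40  -- padding (4B)
40..48  blocks  (8B, 8-aligned)

4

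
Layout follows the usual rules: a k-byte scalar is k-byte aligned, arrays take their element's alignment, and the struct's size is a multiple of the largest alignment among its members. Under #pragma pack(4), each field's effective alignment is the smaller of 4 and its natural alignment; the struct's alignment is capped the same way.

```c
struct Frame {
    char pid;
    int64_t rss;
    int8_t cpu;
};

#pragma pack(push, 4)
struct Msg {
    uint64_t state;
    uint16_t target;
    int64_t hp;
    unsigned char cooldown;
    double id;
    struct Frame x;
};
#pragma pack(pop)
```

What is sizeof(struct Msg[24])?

Frame: @0: pid [1B, align 1] → 1; +7 pad (align 8); @8: rss [8B, align 8] → 16; @16: cpu [1B, align 1] → 17; +7 tail pad (align 8); size 24, align 8
@0: state [8B, align 4] → 8
@8: target [2B, align 2] → 10
+2 pad (align 4)
@12: hp [8B, align 4] → 20
@20: cooldown [1B, align 1] → 21
+3 pad (align 4)
@24: id [8B, align 4] → 32
@32: x [24B, align 4] → 56
size 56, align 4
array of 24: 24 × 56 = 1344

1344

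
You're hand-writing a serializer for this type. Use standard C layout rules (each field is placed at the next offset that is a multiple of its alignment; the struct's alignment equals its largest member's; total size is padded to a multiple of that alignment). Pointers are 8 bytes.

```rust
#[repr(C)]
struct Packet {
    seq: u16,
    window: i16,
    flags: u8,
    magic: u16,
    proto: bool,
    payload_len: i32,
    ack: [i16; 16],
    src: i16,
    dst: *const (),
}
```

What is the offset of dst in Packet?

seq at 0 (size 2, align 2) → ends 2
window at 2 (size 2, align 2) → ends 4
flags at 4 (size 1, align 1) → ends 5
pad 1 to align 2 for magic
magic at 6 (size 2, align 2) → ends 8
proto at 8 (size 1, align 1) → ends 9
pad 3 to align 4 for payload_len
payload_len at 12 (size 4, align 4) → ends 16
ack at 16 (size 32, align 2) → ends 48
src at 48 (size 2, align 2) → ends 50
pad 6 to align 8 for dst
dst at 56 (size 8, align 8) → ends 64

56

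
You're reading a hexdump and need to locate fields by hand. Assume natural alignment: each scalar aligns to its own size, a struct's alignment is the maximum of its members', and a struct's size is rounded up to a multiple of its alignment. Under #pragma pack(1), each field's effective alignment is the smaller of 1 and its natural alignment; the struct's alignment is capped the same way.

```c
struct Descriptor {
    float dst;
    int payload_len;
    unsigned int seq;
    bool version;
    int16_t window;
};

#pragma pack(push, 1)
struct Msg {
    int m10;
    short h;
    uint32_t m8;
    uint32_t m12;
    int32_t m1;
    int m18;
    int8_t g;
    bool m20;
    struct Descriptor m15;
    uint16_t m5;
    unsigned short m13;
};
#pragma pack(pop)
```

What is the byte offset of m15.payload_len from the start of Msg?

Descriptor: dst at 0 (size 4, align 4) → ends 4; payload_len at 4 (size 4, align 4) → ends 8; seq at 8 (size 4, align 4) → ends 12; version at 12 (size 1, align 1) → ends 13; pad 1 to align 2 for window; window at 14 (size 2, align 2) → ends 16; total 16 bytes, alignment 4
m10 at 0 (size 4, align 1) → ends 4
h at 4 (size 2, align 1) → ends 6
m8 at 6 (size 4, align 1) → ends 10
m12 at 10 (size 4, align 1) → ends 14
m1 at 14 (size 4, align 1) → ends 18
m18 at 18 (size 4, align 1) → ends 22
g at 22 (size 1, align 1) → ends 23
m20 at 23 (size 1, align 1) → ends 24
m15 at 24 (size 16, align 1) → ends 40
within Descriptor: payload_len at 4
24 + 4 = 28

28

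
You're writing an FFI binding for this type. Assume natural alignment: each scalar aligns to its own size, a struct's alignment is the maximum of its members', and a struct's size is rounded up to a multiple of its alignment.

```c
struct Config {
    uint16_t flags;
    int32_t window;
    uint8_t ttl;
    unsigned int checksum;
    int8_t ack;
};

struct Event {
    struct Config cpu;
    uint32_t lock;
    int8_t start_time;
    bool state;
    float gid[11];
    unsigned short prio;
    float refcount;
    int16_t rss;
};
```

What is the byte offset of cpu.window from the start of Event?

4

Config: 0..2  flags  (2B, 2-aligned); 2..4  -- padding (2B); 4..8  window  (4B, 4-aligned); 8..9  ttl  (1B, 1-aligned); 9..12  -- padding (3B); 12..16  checksum  (4B, 4-aligned); 16..17  ack  (1B, 1-aligned); 17..20  -- tail padding (3B); sizeof = 20, alignof = 4
0..20  cpu  (20B, 4-aligned)
within Config: window at 4
0 + 4 = 4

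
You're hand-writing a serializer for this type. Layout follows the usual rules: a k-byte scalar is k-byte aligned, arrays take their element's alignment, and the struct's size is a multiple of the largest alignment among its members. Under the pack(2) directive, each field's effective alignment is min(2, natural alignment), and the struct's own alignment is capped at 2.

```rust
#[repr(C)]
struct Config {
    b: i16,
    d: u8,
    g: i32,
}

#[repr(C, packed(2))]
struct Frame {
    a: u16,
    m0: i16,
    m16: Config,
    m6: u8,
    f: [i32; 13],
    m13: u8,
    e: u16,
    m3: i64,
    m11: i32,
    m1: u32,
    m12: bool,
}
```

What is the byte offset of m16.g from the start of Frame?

8

Config: b at 0 (size 2, align 2) → ends 2; d at 2 (size 1, align 1) → ends 3; pad 1 to align 4 for g; g at 4 (size 4, align 4) → ends 8; total 8 bytes, alignment 4
a at 0 (size 2, align 2) → ends 2
m0 at 2 (size 2, align 2) → ends 4
m16 at 4 (size 8, align 2) → ends 12
within Config: g at 4
4 + 4 = 8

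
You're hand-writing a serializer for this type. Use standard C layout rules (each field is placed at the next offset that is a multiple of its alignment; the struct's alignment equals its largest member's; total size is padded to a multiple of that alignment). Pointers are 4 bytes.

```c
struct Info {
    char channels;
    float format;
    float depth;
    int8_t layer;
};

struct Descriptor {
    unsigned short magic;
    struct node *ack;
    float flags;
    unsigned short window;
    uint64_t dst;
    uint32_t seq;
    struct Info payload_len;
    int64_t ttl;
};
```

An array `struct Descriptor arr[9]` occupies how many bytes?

Info: @0: channels [1B, align 1] → 1; +3 pad (align 4); @4: format [4B, align 4] → 8; @8: depth [4B, align 4] → 12; @12: layer [1B, align 1] → 13; +3 tail pad (align 4); size 16, align 4
@0: magic [2B, align 2] → 2
+2 pad (align 4)
@4: ack [4B, align 4] → 8
@8: flags [4B, align 4] → 12
@12: window [2B, align 2] → 14
+2 pad (align 8)
@16: dst [8B, align 8] → 24
@24: seq [4B, align 4] → 28
@28: payload_len [16B, align 4] → 44
+4 pad (align 8)
@48: ttl [8B, align 8] → 56
size 56, align 8
array of 9: 9 × 56 = 504

504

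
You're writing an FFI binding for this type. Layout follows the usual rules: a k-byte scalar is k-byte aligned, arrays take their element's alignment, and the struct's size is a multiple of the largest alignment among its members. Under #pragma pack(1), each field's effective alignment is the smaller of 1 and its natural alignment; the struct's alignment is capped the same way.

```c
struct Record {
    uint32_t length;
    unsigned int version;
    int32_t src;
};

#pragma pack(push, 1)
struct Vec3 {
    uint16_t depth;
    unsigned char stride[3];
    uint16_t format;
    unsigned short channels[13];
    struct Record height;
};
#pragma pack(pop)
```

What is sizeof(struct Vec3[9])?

Record: 0..4  length  (4B, 4-aligned); 4..8  version  (4B, 4-aligned); 8..12  src  (4B, 4-aligned); sizeof = 12, alignof = 4
0..2  depth  (2B, 1-aligned)
2..5  stride  (3B, 1-aligned)
5..7  format  (2B, 1-aligned)
7..33  channels  (26B, 1-aligned)
33..45  height  (12B, 1-aligned)
sizeof = 45, alignof = 1
array of 9: 9 × 45 = 405

405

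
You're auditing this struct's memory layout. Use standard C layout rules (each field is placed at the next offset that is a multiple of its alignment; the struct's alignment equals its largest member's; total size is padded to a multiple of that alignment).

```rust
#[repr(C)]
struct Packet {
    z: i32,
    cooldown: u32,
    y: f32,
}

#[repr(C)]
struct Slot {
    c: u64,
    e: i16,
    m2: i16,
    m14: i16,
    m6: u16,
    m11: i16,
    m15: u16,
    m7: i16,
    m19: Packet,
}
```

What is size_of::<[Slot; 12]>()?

480

Packet: @0: z [4B, align 4] → 4; @4: cooldown [4B, align 4] → 8; @8: y [4B, align 4] → 12; size 12, align 4
@0: c [8B, align 8] → 8
@8: e [2B, align 2] → 10
@10: m2 [2B, align 2] → 12
@12: m14 [2B, align 2] → 14
@14: m6 [2B, align 2] → 16
@16: m11 [2B, align 2] → 18
@18: m15 [2B, align 2] → 20
@20: m7 [2B, align 2] → 22
+2 pad (align 4)
@24: m19 [12B, align 4] → 36
+4 tail pad (align 8)
size 40, align 8
array of 12: 12 × 40 = 480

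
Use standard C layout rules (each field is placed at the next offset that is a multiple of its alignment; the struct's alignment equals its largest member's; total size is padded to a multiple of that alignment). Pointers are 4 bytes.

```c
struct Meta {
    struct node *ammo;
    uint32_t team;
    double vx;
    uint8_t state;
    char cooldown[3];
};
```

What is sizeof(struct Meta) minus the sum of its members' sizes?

ammo at 0 (size 4, align 4) → ends 4
team at 4 (size 4, align 4) → ends 8
vx at 8 (size 8, align 8) → ends 16
state at 16 (size 1, align 1) → ends 17
cooldown at 17 (size 3, align 1) → ends 20
tail pad 4 to reach multiple of 8
total 24 bytes, alignment 8
data bytes 20, size 24 → padding 4

4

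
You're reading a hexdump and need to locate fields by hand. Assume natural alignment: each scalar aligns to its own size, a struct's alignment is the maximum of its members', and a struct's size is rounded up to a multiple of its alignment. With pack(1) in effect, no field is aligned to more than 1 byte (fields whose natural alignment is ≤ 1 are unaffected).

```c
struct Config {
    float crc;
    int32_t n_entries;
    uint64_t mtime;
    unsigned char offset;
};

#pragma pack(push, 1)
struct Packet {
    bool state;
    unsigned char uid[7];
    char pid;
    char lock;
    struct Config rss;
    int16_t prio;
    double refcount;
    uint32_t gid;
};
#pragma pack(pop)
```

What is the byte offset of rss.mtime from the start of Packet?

Config: crc at 0 (size 4, align 4) → ends 4; n_entries at 4 (size 4, align 4) → ends 8; mtime at 8 (size 8, align 8) → ends 16; offset at 16 (size 1, align 1) → ends 17; tail pad 7 to reach multiple of 8; total 24 bytes, alignment 8
state at 0 (size 1, align 1) → ends 1
uid at 1 (size 7, align 1) → ends 8
pid at 8 (size 1, align 1) → ends 9
lock at 9 (size 1, align 1) → ends 10
rss at 10 (size 24, align 1) → ends 34
within Config: mtime at 8
10 + 8 = 18

18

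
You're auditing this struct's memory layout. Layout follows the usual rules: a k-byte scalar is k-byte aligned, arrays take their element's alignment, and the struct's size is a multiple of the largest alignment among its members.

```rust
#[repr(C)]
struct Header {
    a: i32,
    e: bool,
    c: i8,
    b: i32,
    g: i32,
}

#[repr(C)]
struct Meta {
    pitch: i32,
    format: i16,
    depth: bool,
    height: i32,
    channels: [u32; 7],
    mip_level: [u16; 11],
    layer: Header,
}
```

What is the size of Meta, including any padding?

80 bytes

Header: 0..4  a  (4B, 4-aligned); 4..5  e  (1B, 1-aligned); 5..6  c  (1B, 1-aligned); 6..8  -- padding (2B); 8..12  b  (4B, 4-aligned); 12..16  g  (4B, 4-aligned); sizeof = 16, alignof = 4
0..4  pitch  (4B, 4-aligned)
4..6  format  (2B, 2-aligned)
6..7  depth  (1B, 1-aligned)
7..8  -- padding (1B)
8..12  height  (4B, 4-aligned)
12..40  channels  (28B, 4-aligned)
40..62  mip_level  (22B, 2-aligned)
62..64  -- padding (2B)
64..80  layer  (16B, 4-aligned)
sizeof = 80, alignof = 4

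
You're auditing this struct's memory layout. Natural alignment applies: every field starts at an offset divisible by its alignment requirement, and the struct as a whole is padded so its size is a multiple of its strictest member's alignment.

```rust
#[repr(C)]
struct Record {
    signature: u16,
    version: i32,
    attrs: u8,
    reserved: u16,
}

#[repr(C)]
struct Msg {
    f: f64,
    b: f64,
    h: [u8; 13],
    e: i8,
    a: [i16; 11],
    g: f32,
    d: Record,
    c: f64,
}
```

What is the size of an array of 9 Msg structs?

Record: signature at 0 (size 2, align 2) → ends 2; pad 2 to align 4 for version; version at 4 (size 4, align 4) → ends 8; attrs at 8 (size 1, align 1) → ends 9; pad 1 to align 2 for reserved; reserved at 10 (size 2, align 2) → ends 12; total 12 bytes, alignment 4
f at 0 (size 8, align 8) → ends 8
b at 8 (size 8, align 8) → ends 16
h at 16 (size 13, align 1) → ends 29
e at 29 (size 1, align 1) → ends 30
a at 30 (size 22, align 2) → ends 52
g at 52 (size 4, align 4) → ends 56
d at 56 (size 12, align 4) → ends 68
pad 4 to align 8 for c
c at 72 (size 8, align 8) → ends 80
total 80 bytes, alignment 8
array of 9: 9 × 80 = 720

720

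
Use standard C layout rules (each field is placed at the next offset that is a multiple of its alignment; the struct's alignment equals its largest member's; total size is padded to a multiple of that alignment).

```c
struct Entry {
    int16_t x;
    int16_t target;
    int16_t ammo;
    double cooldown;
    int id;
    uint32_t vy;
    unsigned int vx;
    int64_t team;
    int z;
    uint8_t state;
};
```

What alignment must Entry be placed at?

8

member alignments: x=2, target=2, ammo=2, cooldown=8, id=4, vy=4, vx=4, team=8, z=4, state=1
max = 8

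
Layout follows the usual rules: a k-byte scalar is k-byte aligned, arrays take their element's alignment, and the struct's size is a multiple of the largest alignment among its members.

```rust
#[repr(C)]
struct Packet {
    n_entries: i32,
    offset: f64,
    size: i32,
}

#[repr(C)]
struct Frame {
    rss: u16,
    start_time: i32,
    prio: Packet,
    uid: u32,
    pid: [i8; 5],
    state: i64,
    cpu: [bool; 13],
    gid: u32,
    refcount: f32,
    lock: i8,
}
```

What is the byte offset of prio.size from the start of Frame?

Packet: n_entries at 0 (size 4, align 4) → ends 4; pad 4 to align 8 for offset; offset at 8 (size 8, align 8) → ends 16; size at 16 (size 4, align 4) → ends 20; tail pad 4 to reach multiple of 8; total 24 bytes, alignment 8
rss at 0 (size 2, align 2) → ends 2
pad 2 to align 4 for start_time
start_time at 4 (size 4, align 4) → ends 8
prio at 8 (size 24, align 8) → ends 32
within Packet: size at 16
8 + 16 = 24

24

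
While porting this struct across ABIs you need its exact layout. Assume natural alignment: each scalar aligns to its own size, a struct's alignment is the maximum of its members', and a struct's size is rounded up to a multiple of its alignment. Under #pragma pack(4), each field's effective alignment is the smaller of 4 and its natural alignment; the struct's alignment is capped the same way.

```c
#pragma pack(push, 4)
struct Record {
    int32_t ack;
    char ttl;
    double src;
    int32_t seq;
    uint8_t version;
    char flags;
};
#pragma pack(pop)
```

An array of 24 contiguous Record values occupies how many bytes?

0..4  ack  (4B, 4-aligned)
4..5  ttl  (1B, 1-aligned)
5..8  -- padding (3B)
8..16  src  (8B, 4-aligned)
16..20  seq  (4B, 4-aligned)
20..21  version  (1B, 1-aligned)
21..22  flags  (1B, 1-aligned)
22..24  -- tail padding (2B)
sizeof = 24, alignof = 4
array of 24: 24 × 24 = 576

576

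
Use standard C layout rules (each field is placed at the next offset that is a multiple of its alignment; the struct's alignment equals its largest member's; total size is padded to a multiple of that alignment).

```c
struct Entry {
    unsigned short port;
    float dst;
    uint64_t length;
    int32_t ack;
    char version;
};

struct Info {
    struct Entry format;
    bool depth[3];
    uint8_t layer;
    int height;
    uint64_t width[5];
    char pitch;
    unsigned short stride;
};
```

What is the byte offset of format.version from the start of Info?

Entry: port at 0 (size 2, align 2) → ends 2; pad 2 to align 4 for dst; dst at 4 (size 4, align 4) → ends 8; length at 8 (size 8, align 8) → ends 16; ack at 16 (size 4, align 4) → ends 20; version at 20 (size 1, align 1) → ends 21; tail pad 3 to reach multiple of 8; total 24 bytes, alignment 8
format at 0 (size 24, align 8) → ends 24
within Entry: version at 20
0 + 20 = 20

20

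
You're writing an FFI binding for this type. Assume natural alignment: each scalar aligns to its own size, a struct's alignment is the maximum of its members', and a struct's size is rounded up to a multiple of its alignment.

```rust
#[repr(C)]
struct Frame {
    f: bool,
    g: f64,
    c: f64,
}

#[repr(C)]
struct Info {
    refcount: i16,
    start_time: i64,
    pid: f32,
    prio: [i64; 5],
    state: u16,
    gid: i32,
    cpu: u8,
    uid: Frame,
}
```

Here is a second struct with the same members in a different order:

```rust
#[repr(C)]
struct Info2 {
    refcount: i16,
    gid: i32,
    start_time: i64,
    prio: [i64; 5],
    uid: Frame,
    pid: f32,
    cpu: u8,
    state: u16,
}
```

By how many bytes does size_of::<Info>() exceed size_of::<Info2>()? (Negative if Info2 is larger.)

16

Frame: 0..1  f  (1B, 1-aligned); 1..8  -- padding (7B); 8..16  g  (8B, 8-aligned); 16..24  c  (8B, 8-aligned); sizeof = 24, alignof = 8
0..2  refcount  (2B, 2-aligned)
2..8  -- padding (6B)
8..16  start_time  (8B, 8-aligned)
16..20  pid  (4B, 4-aligned)
20..24  -- padding (4B)
24..64  prio  (40B, 8-aligned)
64..66  state  (2B, 2-aligned)
66..68  -- padding (2B)
68..72  gid  (4B, 4-aligned)
72..73  cpu  (1B, 1-aligned)
73..80  -- padding (7B)
80..104  uid  (24B, 8-aligned)
sizeof = 104, alignof = 8
— Info2 —
0..2  refcount  (2B, 2-aligned)
2..4  -- padding (2B)
4..8  gid  (4B, 4-aligned)
8..16  start_time  (8B, 8-aligned)
16..56  prio  (40B, 8-aligned)
56..80  uid  (24B, 8-aligned)
80..84  pid  (4B, 4-aligned)
84..85  cpu  (1B, 1-aligned)
85..86  -- padding (1B)
86..88  state  (2B, 2-aligned)
sizeof = 88, alignof = 8
104 − 88 = 16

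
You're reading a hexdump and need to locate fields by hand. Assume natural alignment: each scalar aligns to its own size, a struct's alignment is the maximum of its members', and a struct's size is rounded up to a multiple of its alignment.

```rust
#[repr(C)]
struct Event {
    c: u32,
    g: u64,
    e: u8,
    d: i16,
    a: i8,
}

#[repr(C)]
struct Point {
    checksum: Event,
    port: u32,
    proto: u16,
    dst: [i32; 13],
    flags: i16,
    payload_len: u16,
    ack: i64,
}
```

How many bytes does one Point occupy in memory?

96

Event: c at 0 (size 4, align 4) → ends 4; pad 4 to align 8 for g; g at 8 (size 8, align 8) → ends 16; e at 16 (size 1, align 1) → ends 17; pad 1 to align 2 for d; d at 18 (size 2, align 2) → ends 20; a at 20 (size 1, align 1) → ends 21; tail pad 3 to reach multiple of 8; total 24 bytes, alignment 8
checksum at 0 (size 24, align 8) → ends 24
port at 24 (size 4, align 4) → ends 28
proto at 28 (size 2, align 2) → ends 30
pad 2 to align 4 for dst
dst at 32 (size 52, align 4) → ends 84
flags at 84 (size 2, align 2) → ends 86
payload_len at 86 (size 2, align 2) → ends 88
ack at 88 (size 8, align 8) → ends 96
total 96 bytes, alignment 8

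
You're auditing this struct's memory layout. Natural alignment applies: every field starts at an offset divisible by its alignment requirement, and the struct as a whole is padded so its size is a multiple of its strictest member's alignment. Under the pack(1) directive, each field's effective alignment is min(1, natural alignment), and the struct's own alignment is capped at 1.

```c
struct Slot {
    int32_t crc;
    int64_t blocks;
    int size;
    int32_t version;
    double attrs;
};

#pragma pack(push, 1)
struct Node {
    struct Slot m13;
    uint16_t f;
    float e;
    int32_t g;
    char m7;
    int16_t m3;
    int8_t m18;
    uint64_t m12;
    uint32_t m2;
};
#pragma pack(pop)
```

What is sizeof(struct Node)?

58 bytes

Slot: 0..4  crc  (4B, 4-aligned); 4..8  -- padding (4B); 8..16  blocks  (8B, 8-aligned); 16..20  size  (4B, 4-aligned); 20..24  version  (4B, 4-aligned); 24..32  attrs  (8B, 8-aligned); sizeof = 32, alignof = 8
0..32  m13  (32B, 1-aligned)
32..34  f  (2B, 1-aligned)
34..38  e  (4B, 1-aligned)
38..42  g  (4B, 1-aligned)
42..43  m7  (1B, 1-aligned)
43..45  m3  (2B, 1-aligned)
45..46  m18  (1B, 1-aligned)
46..54  m12  (8B, 1-aligned)
54..58  m2  (4B, 1-aligned)
sizeof = 58, alignof = 1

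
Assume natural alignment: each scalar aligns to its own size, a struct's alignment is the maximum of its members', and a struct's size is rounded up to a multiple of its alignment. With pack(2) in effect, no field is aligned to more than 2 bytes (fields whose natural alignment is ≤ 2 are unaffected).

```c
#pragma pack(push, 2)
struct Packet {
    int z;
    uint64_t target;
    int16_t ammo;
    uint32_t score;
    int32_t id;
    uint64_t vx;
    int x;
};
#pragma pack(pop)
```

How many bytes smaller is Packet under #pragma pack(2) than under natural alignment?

natural layout:
  @0: z [4B, align 4] → 4
  +4 pad (align 8)
  @8: target [8B, align 8] → 16
  @16: ammo [2B, align 2] → 18
  +2 pad (align 4)
  @20: score [4B, align 4] → 24
  @24: id [4B, align 4] → 28
  +4 pad (align 8)
  @32: vx [8B, align 8] → 40
  @40: x [4B, align 4] → 44
  +4 tail pad (align 8)
  size 48, align 8
packed(2) layout:
  @0: z [4B, align 2] → 4
  @4: target [8B, align 2] → 12
  @12: ammo [2B, align 2] → 14
  @14: score [4B, align 2] → 18
  @18: id [4B, align 2] → 22
  @22: vx [8B, align 2] → 30
  @30: x [4B, align 2] → 34
  size 34, align 2
48 − 34 = 14

14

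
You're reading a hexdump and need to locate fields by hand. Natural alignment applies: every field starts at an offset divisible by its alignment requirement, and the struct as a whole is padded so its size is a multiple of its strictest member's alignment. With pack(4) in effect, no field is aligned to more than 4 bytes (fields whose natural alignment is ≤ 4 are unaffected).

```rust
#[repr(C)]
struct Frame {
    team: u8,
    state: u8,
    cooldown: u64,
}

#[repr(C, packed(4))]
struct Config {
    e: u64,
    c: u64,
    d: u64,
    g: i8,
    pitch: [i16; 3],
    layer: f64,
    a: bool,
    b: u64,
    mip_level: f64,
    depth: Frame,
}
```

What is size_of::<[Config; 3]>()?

228

Frame: team at 0 (size 1, align 1) → ends 1; state at 1 (size 1, align 1) → ends 2; pad 6 to align 8 for cooldown; cooldown at 8 (size 8, align 8) → ends 16; total 16 bytes, alignment 8
e at 0 (size 8, align 4) → ends 8
c at 8 (size 8, align 4) → ends 16
d at 16 (size 8, align 4) → ends 24
g at 24 (size 1, align 1) → ends 25
pad 1 to align 2 for pitch
pitch at 26 (size 6, align 2) → ends 32
layer at 32 (size 8, align 4) → ends 40
a at 40 (size 1, align 1) → ends 41
pad 3 to align 4 for b
b at 44 (size 8, align 4) → ends 52
mip_level at 52 (size 8, align 4) → ends 60
depth at 60 (size 16, align 4) → ends 76
total 76 bytes, alignment 4
array of 3: 3 × 76 = 228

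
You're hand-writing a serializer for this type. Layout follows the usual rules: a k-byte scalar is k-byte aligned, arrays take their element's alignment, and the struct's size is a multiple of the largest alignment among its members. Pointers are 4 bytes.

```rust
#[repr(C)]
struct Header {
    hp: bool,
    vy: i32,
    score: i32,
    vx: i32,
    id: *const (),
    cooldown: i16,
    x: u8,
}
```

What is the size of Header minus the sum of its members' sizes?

4

hp at 0 (size 1, align 1) → ends 1
pad 3 to align 4 for vy
vy at 4 (size 4, align 4) → ends 8
score at 8 (size 4, align 4) → ends 12
vx at 12 (size 4, align 4) → ends 16
id at 16 (size 4, align 4) → ends 20
cooldown at 20 (size 2, align 2) → ends 22
x at 22 (size 1, align 1) → ends 23
tail pad 1 to reach multiple of 4
total 24 bytes, alignment 4
data bytes 20, size 24 → padding 4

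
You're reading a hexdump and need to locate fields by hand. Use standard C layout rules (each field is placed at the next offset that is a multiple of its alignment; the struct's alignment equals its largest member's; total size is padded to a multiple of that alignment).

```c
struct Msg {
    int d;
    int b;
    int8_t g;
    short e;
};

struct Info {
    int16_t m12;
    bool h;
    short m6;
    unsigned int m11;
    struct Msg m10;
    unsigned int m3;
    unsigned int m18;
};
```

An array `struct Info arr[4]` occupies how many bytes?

128

Msg: 0..4  d  (4B, 4-aligned); 4..8  b  (4B, 4-aligned); 8..9  g  (1B, 1-aligned); 9..10  -- padding (1B); 10..12  e  (2B, 2-aligned); sizeof = 12, alignof = 4
0..2  m12  (2B, 2-aligned)
2..3  h  (1B, 1-aligned)
3..4  -- padding (1B)
4..6  m6  (2B, 2-aligned)
6..8  -- padding (2B)
8..12  m11  (4B, 4-aligned)
12..24  m10  (12B, 4-aligned)
24..28  m3  (4B, 4-aligned)
28..32  m18  (4B, 4-aligned)
sizeof = 32, alignof = 4
array of 4: 4 × 32 = 128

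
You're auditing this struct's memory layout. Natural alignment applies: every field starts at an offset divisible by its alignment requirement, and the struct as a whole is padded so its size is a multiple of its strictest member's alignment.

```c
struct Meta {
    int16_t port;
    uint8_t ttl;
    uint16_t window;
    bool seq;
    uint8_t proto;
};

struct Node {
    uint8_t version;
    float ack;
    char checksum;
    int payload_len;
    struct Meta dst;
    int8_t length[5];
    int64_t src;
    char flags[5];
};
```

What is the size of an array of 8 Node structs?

384

Meta: 0..2  port  (2B, 2-aligned); 2..3  ttl  (1B, 1-aligned); 3..4  -- padding (1B); 4..6  window  (2B, 2-aligned); 6..7  seq  (1B, 1-aligned); 7..8  proto  (1B, 1-aligned); sizeof = 8, alignof = 2
0..1  version  (1B, 1-aligned)
1..4  -- padding (3B)
4..8  ack  (4B, 4-aligned)
8..9  checksum  (1B, 1-aligned)
9..12  -- padding (3B)
12..16  payload_len  (4B, 4-aligned)
16..24  dst  (8B, 2-aligned)
24..29  length  (5B, 1-aligned)
29..32  -- padding (3B)
32..40  src  (8B, 8-aligned)
40..45  flags  (5B, 1-aligned)
45..48  -- tail padding (3B)
sizeof = 48, alignof = 8
array of 8: 8 × 48 = 384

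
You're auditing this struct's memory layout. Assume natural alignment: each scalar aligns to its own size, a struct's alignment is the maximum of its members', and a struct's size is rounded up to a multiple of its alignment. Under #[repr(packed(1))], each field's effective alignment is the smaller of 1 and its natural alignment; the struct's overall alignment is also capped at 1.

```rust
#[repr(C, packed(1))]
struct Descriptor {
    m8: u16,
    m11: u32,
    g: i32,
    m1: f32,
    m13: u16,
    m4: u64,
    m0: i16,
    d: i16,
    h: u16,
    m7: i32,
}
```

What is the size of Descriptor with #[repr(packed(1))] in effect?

34

0..2  m8  (2B, 1-aligned)
2..6  m11  (4B, 1-aligned)
6..10  g  (4B, 1-aligned)
10..14  m1  (4B, 1-aligned)
14..16  m13  (2B, 1-aligned)
16..24  m4  (8B, 1-aligned)
24..26  m0  (2B, 1-aligned)
26..28  d  (2B, 1-aligned)
28..30  h  (2B, 1-aligned)
30..34  m7  (4B, 1-aligned)
sizeof = 34, alignof = 1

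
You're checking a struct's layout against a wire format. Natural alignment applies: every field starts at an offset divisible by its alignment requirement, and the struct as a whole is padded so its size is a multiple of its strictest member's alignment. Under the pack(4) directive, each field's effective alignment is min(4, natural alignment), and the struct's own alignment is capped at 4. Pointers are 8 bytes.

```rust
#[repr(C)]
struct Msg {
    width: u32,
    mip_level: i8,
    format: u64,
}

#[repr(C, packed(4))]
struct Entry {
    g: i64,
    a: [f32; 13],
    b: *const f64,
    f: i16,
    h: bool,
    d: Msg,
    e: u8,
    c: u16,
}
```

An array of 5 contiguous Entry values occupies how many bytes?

460

Msg: width at 0 (size 4, align 4) → ends 4; mip_level at 4 (size 1, align 1) → ends 5; pad 3 to align 8 for format; format at 8 (size 8, align 8) → ends 16; total 16 bytes, alignment 8
g at 0 (size 8, align 4) → ends 8
a at 8 (size 52, align 4) → ends 60
b at 60 (size 8, align 4) → ends 68
f at 68 (size 2, align 2) → ends 70
h at 70 (size 1, align 1) → ends 71
pad 1 to align 4 for d
d at 72 (size 16, align 4) → ends 88
e at 88 (size 1, align 1) → ends 89
pad 1 to align 2 for c
c at 90 (size 2, align 2) → ends 92
total 92 bytes, alignment 4
array of 5: 5 × 92 = 460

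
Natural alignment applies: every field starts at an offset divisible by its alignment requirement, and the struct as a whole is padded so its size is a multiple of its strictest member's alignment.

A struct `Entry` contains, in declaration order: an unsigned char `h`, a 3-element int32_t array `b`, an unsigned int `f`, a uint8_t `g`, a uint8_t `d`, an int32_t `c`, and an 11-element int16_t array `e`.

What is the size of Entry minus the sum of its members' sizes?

7

0..1  h  (1B, 1-aligned)
1..4  -- padding (3B)
4..16  b  (12B, 4-aligned)
16..20  f  (4B, 4-aligned)
20..21  g  (1B, 1-aligned)
21..22  d  (1B, 1-aligned)
22..24  -- padding (2B)
24..28  c  (4B, 4-aligned)
28..50  e  (22B, 2-aligned)
50..52  -- tail padding (2B)
sizeof = 52, alignof = 4
data bytes 45, size 52 → padding 7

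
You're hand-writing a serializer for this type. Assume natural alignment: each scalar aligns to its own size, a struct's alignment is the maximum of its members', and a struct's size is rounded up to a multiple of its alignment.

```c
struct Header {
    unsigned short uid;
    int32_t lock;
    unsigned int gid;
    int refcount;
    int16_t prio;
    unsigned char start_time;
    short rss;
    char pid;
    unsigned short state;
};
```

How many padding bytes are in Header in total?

6

0..2  uid  (2B, 2-aligned)
2..4  -- padding (2B)
4..8  lock  (4B, 4-aligned)
8..12  gid  (4B, 4-aligned)
12..16  refcount  (4B, 4-aligned)
16..18  prio  (2B, 2-aligned)
18..19  start_time  (1B, 1-aligned)
19..20  -- padding (1B)
20..22  rss  (2B, 2-aligned)
22..23  pid  (1B, 1-aligned)
23..24  -- padding (1B)
24..26  state  (2B, 2-aligned)
26..28  -- tail padding (2B)
sizeof = 28, alignof = 4
data bytes 22, size 28 → padding 6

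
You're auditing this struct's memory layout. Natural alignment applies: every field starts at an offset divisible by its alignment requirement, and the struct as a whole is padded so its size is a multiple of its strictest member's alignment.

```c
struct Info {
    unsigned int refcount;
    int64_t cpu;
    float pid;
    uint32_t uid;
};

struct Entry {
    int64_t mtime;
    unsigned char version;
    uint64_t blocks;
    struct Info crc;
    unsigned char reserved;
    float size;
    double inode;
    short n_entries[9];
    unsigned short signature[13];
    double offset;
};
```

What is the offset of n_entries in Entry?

64

Info: refcount at 0 (size 4, align 4) → ends 4; pad 4 to align 8 for cpu; cpu at 8 (size 8, align 8) → ends 16; pid at 16 (size 4, align 4) → ends 20; uid at 20 (size 4, align 4) → ends 24; total 24 bytes, alignment 8
mtime at 0 (size 8, align 8) → ends 8
version at 8 (size 1, align 1) → ends 9
pad 7 to align 8 for blocks
blocks at 16 (size 8, align 8) → ends 24
crc at 24 (size 24, align 8) → ends 48
reserved at 48 (size 1, align 1) → ends 49
pad 3 to align 4 for size
size at 52 (size 4, align 4) → ends 56
inode at 56 (size 8, align 8) → ends 64
n_entries at 64 (size 18, align 2) → ends 82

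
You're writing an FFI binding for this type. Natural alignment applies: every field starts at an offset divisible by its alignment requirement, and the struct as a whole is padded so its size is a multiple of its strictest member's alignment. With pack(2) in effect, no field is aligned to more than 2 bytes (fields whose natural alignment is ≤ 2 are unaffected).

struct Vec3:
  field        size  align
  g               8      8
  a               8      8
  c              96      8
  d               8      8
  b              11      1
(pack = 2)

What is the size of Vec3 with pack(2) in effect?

132

@0: g [8B, align 2] → 8
@8: a [8B, align 2] → 16
@16: c [96B, align 2] → 112
@112: d [8B, align 2] → 120
@120: b [11B, align 1] → 131
+1 tail pad (align 2)
size 132, align 2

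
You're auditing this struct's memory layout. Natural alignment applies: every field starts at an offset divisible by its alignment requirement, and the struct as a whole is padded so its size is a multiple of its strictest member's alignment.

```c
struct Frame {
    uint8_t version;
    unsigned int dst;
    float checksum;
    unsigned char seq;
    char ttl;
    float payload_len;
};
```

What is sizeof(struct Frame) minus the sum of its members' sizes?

0..1  version  (1B, 1-aligned)
1..4  -- padding (3B)
4..8  dst  (4B, 4-aligned)
8..12  checksum  (4B, 4-aligned)
12..13  seq  (1B, 1-aligned)
13..14  ttl  (1B, 1-aligned)
14..16  -- padding (2B)
16..20  payload_len  (4B, 4-aligned)
sizeof = 20, alignof = 4
data bytes 15, size 20 → padding 5

5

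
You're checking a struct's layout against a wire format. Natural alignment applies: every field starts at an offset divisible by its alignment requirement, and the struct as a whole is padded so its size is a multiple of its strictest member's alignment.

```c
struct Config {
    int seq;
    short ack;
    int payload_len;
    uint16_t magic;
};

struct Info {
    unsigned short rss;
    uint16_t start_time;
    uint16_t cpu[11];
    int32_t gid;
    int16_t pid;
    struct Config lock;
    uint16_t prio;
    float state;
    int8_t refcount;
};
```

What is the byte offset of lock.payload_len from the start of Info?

Config: 0..4  seq  (4B, 4-aligned); 4..6  ack  (2B, 2-aligned); 6..8  -- padding (2B); 8..12  payload_len  (4B, 4-aligned); 12..14  magic  (2B, 2-aligned); 14..16  -- tail padding (2B); sizeof = 16, alignof = 4
0..2  rss  (2B, 2-aligned)
2..4  start_time  (2B, 2-aligned)
4..26  cpu  (22B, 2-aligned)
26..28  -- padding (2B)
28..32  gid  (4B, 4-aligned)
32..34  pid  (2B, 2-aligned)
34..36  -- padding (2B)
36..52  lock  (16B, 4-aligned)
within Config: payload_len at 8
36 + 8 = 44

44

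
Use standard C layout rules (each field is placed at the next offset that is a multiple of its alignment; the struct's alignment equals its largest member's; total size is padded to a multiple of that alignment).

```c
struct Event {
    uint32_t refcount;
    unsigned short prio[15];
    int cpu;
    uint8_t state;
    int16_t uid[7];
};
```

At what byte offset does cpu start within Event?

36

0..4  refcount  (4B, 4-aligned)
4..34  prio  (30B, 2-aligned)
34..36  -- padding (2B)
36..40  cpu  (4B, 4-aligned)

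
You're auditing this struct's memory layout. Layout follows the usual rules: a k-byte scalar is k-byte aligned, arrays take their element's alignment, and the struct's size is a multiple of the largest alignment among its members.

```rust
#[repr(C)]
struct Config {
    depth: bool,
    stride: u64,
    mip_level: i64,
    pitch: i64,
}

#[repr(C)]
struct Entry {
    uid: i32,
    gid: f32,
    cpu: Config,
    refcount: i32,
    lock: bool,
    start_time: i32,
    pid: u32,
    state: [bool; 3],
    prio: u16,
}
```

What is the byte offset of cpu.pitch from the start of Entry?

32

Config: 0..1  depth  (1B, 1-aligned); 1..8  -- padding (7B); 8..16  stride  (8B, 8-aligned); 16..24  mip_level  (8B, 8-aligned); 24..32  pitch  (8B, 8-aligned); sizeof = 32, alignof = 8
0..4  uid  (4B, 4-aligned)
4..8  gid  (4B, 4-aligned)
8..40  cpu  (32B, 8-aligned)
within Config: pitch at 24
8 + 24 = 32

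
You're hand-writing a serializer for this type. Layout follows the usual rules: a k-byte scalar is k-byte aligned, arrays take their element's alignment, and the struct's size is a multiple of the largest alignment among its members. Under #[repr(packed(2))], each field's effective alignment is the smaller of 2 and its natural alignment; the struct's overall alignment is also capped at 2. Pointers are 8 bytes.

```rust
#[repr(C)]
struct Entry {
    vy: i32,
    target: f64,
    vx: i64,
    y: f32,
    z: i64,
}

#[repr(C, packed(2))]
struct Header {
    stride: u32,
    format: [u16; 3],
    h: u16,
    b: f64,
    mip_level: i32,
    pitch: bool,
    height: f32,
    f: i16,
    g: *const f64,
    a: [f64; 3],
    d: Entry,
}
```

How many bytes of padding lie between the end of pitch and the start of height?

Entry: @0: vy [4B, align 4] → 4; +4 pad (align 8); @8: target [8B, align 8] → 16; @16: vx [8B, align 8] → 24; @24: y [4B, align 4] → 28; +4 pad (align 8); @32: z [8B, align 8] → 40; size 40, align 8
@0: stride [4B, align 2] → 4
@4: format [6B, align 2] → 10
@10: h [2B, align 2] → 12
@12: b [8B, align 2] → 20
@20: mip_level [4B, align 2] → 24
@24: pitch [1B, align 1] → 25
+1 pad (align 2)
@26: height [4B, align 2] → 30

1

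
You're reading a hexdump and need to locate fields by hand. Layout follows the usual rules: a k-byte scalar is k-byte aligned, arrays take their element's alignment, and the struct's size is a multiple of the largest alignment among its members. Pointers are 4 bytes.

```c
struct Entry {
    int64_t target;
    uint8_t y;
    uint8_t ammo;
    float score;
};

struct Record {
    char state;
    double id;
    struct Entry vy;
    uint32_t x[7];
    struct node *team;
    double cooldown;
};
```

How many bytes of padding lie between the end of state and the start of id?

7

Entry: 0..8  target  (8B, 8-aligned); 8..9  y  (1B, 1-aligned); 9..10  ammo  (1B, 1-aligned); 10..12  -- padding (2B); 12..16  score  (4B, 4-aligned); sizeof = 16, alignof = 8
0..1  state  (1B, 1-aligned)
1..8  -- padding (7B)
8..16  id  (8B, 8-aligned)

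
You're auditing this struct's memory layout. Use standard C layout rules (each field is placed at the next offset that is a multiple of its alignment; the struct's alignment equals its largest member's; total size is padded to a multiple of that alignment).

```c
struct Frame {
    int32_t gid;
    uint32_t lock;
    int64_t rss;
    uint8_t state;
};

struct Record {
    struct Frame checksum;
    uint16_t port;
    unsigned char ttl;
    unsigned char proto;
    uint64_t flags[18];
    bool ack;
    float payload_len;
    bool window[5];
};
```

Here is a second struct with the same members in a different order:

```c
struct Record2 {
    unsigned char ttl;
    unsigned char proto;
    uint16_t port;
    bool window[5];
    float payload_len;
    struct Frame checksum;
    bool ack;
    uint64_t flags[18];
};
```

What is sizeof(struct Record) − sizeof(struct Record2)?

0

Frame: @0: gid [4B, align 4] → 4; @4: lock [4B, align 4] → 8; @8: rss [8B, align 8] → 16; @16: state [1B, align 1] → 17; +7 tail pad (align 8); size 24, align 8
@0: checksum [24B, align 8] → 24
@24: port [2B, align 2] → 26
@26: ttl [1B, align 1] → 27
@27: proto [1B, align 1] → 28
+4 pad (align 8)
@32: flags [144B, align 8] → 176
@176: ack [1B, align 1] → 177
+3 pad (align 4)
@180: payload_len [4B, align 4] → 184
@184: window [5B, align 1] → 189
+3 tail pad (align 8)
size 192, align 8
— Record2 —
@0: ttl [1B, align 1] → 1
@1: proto [1B, align 1] → 2
@2: port [2B, align 2] → 4
@4: window [5B, align 1] → 9
+3 pad (align 4)
@12: payload_len [4B, align 4] → 16
@16: checksum [24B, align 8] → 40
@40: ack [1B, align 1] → 41
+7 pad (align 8)
@48: flags [144B, align 8] → 192
size 192, align 8
192 − 192 = 0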